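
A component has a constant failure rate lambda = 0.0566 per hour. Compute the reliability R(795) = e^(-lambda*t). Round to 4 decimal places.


lambda = 0.0566
t = 795
lambda * t = 44.997
R(t) = e^(-44.997)
R(t) = 0.0

0.0


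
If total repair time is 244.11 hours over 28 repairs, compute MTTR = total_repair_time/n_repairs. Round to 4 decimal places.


total_repair_time = 244.11
n_repairs = 28
MTTR = 244.11 / 28
MTTR = 8.7182

8.7182


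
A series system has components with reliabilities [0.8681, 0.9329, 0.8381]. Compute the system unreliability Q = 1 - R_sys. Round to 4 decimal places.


Components: [0.8681, 0.9329, 0.8381]
After component 1: product = 0.8681
After component 2: product = 0.8099
After component 3: product = 0.6787
R_sys = 0.6787
Q = 1 - 0.6787 = 0.3213

0.3213


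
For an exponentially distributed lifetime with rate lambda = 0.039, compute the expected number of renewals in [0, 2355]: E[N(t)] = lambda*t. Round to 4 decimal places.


lambda = 0.039
t = 2355
E[N(t)] = lambda * t
E[N(t)] = 0.039 * 2355
E[N(t)] = 91.845

91.845


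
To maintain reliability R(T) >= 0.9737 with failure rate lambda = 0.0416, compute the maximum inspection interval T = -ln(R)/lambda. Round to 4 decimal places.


R_target = 0.9737
lambda = 0.0416
-ln(0.9737) = 0.0267
T = 0.0267 / 0.0416
T = 0.6407

0.6407


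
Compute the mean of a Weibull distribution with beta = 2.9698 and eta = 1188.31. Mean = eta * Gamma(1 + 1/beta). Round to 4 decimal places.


beta = 2.9698, eta = 1188.31
1/beta = 0.3367
1 + 1/beta = 1.3367
Gamma(1.3367) = 0.8926
Mean = 1188.31 * 0.8926
Mean = 1060.6683

1060.6683


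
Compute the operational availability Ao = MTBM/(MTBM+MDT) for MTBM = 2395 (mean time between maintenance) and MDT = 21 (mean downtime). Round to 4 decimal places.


MTBM = 2395
MDT = 21
MTBM + MDT = 2416
Ao = 2395 / 2416
Ao = 0.9913

0.9913


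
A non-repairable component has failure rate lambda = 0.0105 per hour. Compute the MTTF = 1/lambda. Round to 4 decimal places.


lambda = 0.0105
MTTF = 1 / 0.0105
MTTF = 95.2381

95.2381


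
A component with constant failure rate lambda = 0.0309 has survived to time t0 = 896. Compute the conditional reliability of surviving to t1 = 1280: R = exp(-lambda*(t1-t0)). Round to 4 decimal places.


lambda = 0.0309
t0 = 896, t1 = 1280
t1 - t0 = 384
lambda * (t1-t0) = 0.0309 * 384 = 11.8656
R = exp(-11.8656)
R = 0.0

0.0


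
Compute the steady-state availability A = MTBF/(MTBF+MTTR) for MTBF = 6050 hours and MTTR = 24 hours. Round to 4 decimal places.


MTBF = 6050
MTTR = 24
MTBF + MTTR = 6074
A = 6050 / 6074
A = 0.996

0.996


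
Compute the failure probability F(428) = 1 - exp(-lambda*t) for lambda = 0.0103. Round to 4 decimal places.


lambda = 0.0103, t = 428
lambda * t = 4.4084
exp(-4.4084) = 0.0122
F(t) = 1 - 0.0122
F(t) = 0.9878

0.9878


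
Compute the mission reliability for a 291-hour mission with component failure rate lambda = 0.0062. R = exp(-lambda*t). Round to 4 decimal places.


lambda = 0.0062
mission_time = 291
lambda * t = 0.0062 * 291 = 1.8042
R = exp(-1.8042)
R = 0.1646

0.1646


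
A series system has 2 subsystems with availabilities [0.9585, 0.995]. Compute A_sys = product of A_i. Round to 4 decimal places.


Subsystems: [0.9585, 0.995]
After subsystem 1 (A=0.9585): product = 0.9585
After subsystem 2 (A=0.995): product = 0.9537
A_sys = 0.9537

0.9537


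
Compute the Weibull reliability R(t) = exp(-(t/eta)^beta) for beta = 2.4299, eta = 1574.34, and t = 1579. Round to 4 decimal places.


beta = 2.4299, eta = 1574.34, t = 1579
t/eta = 1579 / 1574.34 = 1.003
(t/eta)^beta = 1.003^2.4299 = 1.0072
R(t) = exp(-1.0072)
R(t) = 0.3652

0.3652


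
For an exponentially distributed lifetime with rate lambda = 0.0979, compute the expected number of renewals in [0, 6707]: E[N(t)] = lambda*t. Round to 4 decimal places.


lambda = 0.0979
t = 6707
E[N(t)] = lambda * t
E[N(t)] = 0.0979 * 6707
E[N(t)] = 656.6153

656.6153


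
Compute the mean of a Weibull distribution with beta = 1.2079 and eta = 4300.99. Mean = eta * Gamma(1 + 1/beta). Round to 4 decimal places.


beta = 1.2079, eta = 4300.99
1/beta = 0.8279
1 + 1/beta = 1.8279
Gamma(1.8279) = 0.9391
Mean = 4300.99 * 0.9391
Mean = 4038.9809

4038.9809


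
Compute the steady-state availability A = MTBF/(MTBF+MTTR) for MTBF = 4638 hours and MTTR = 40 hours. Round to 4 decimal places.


MTBF = 4638
MTTR = 40
MTBF + MTTR = 4678
A = 4638 / 4678
A = 0.9914

0.9914


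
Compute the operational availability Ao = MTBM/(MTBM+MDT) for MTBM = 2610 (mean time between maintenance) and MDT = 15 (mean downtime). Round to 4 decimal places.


MTBM = 2610
MDT = 15
MTBM + MDT = 2625
Ao = 2610 / 2625
Ao = 0.9943

0.9943


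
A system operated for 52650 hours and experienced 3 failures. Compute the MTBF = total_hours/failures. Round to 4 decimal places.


total_hours = 52650
failures = 3
MTBF = 52650 / 3
MTBF = 17550.0

17550.0


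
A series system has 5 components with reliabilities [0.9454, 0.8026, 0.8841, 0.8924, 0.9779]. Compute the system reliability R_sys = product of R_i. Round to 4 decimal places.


Components: [0.9454, 0.8026, 0.8841, 0.8924, 0.9779]
After component 1 (R=0.9454): product = 0.9454
After component 2 (R=0.8026): product = 0.7588
After component 3 (R=0.8841): product = 0.6708
After component 4 (R=0.8924): product = 0.5987
After component 5 (R=0.9779): product = 0.5854
R_sys = 0.5854

0.5854


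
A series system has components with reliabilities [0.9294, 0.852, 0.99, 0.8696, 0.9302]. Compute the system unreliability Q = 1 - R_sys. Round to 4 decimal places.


Components: [0.9294, 0.852, 0.99, 0.8696, 0.9302]
After component 1: product = 0.9294
After component 2: product = 0.7918
After component 3: product = 0.7839
After component 4: product = 0.6817
After component 5: product = 0.6341
R_sys = 0.6341
Q = 1 - 0.6341 = 0.3659

0.3659


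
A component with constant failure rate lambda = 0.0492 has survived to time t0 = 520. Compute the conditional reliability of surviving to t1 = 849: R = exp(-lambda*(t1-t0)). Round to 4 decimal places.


lambda = 0.0492
t0 = 520, t1 = 849
t1 - t0 = 329
lambda * (t1-t0) = 0.0492 * 329 = 16.1868
R = exp(-16.1868)
R = 0.0

0.0


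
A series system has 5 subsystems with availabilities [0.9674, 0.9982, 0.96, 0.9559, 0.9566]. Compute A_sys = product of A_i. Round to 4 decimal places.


Subsystems: [0.9674, 0.9982, 0.96, 0.9559, 0.9566]
After subsystem 1 (A=0.9674): product = 0.9674
After subsystem 2 (A=0.9982): product = 0.9657
After subsystem 3 (A=0.96): product = 0.927
After subsystem 4 (A=0.9559): product = 0.8862
After subsystem 5 (A=0.9566): product = 0.8477
A_sys = 0.8477

0.8477


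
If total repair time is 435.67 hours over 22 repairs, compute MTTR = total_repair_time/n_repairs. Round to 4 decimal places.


total_repair_time = 435.67
n_repairs = 22
MTTR = 435.67 / 22
MTTR = 19.8032

19.8032


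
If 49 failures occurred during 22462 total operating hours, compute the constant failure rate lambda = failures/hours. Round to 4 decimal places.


failures = 49
total_hours = 22462
lambda = 49 / 22462
lambda = 0.0022

0.0022


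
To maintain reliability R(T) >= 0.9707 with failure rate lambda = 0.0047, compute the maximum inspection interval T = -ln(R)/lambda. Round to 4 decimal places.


R_target = 0.9707
lambda = 0.0047
-ln(0.9707) = 0.0297
T = 0.0297 / 0.0047
T = 6.3272

6.3272


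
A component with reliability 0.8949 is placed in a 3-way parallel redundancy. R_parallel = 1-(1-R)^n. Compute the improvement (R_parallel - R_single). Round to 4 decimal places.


R_single = 0.8949, n = 3
1 - R_single = 0.1051
(1 - R_single)^n = 0.1051^3 = 0.0012
R_parallel = 1 - 0.0012 = 0.9988
Improvement = 0.9988 - 0.8949
Improvement = 0.1039

0.1039


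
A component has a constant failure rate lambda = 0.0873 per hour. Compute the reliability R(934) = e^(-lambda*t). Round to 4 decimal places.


lambda = 0.0873
t = 934
lambda * t = 81.5382
R(t) = e^(-81.5382)
R(t) = 0.0

0.0


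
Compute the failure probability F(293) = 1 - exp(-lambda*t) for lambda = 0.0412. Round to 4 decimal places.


lambda = 0.0412, t = 293
lambda * t = 12.0716
exp(-12.0716) = 0.0
F(t) = 1 - 0.0
F(t) = 1.0

1.0


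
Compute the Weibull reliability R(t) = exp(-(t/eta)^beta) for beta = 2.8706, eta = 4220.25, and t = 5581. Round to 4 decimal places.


beta = 2.8706, eta = 4220.25, t = 5581
t/eta = 5581 / 4220.25 = 1.3224
(t/eta)^beta = 1.3224^2.8706 = 2.2306
R(t) = exp(-2.2306)
R(t) = 0.1075

0.1075


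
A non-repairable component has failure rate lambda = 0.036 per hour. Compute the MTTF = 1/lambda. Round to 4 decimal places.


lambda = 0.036
MTTF = 1 / 0.036
MTTF = 27.7778

27.7778


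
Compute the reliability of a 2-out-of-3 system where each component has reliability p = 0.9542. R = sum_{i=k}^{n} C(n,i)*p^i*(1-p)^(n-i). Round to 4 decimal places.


k = 2, n = 3, p = 0.9542
i=2: C(3,2)=3 * 0.9542^2 * 0.0458^1 = 0.1251
i=3: C(3,3)=1 * 0.9542^3 * 0.0458^0 = 0.8688
R = sum of terms = 0.9939

0.9939


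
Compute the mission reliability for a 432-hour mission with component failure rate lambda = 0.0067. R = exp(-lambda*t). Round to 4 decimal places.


lambda = 0.0067
mission_time = 432
lambda * t = 0.0067 * 432 = 2.8944
R = exp(-2.8944)
R = 0.0553

0.0553


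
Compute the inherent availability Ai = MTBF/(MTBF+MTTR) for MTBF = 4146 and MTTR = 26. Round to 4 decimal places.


MTBF = 4146
MTTR = 26
MTBF + MTTR = 4172
Ai = 4146 / 4172
Ai = 0.9938

0.9938


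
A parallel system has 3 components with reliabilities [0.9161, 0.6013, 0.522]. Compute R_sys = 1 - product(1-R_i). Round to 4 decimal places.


Components: [0.9161, 0.6013, 0.522]
(1 - 0.9161) = 0.0839, running product = 0.0839
(1 - 0.6013) = 0.3987, running product = 0.0335
(1 - 0.522) = 0.478, running product = 0.016
Product of (1-R_i) = 0.016
R_sys = 1 - 0.016 = 0.984

0.984


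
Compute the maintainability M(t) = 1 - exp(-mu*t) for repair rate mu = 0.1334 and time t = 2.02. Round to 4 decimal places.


mu = 0.1334, t = 2.02
mu * t = 0.1334 * 2.02 = 0.2695
exp(-0.2695) = 0.7638
M(t) = 1 - 0.7638
M(t) = 0.2362

0.2362


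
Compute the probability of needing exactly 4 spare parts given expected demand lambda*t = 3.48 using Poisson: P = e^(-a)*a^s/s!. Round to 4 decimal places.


a = 3.48, s = 4
e^(-a) = e^(-3.48) = 0.0308
a^s = 3.48^4 = 146.6618
s! = 24
P = 0.0308 * 146.6618 / 24
P = 0.1883

0.1883


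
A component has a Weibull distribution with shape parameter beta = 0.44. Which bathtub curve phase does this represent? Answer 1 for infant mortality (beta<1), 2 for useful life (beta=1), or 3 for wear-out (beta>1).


beta = 0.44
Compare beta to 1:
beta < 1 => infant mortality (phase 1)
beta = 1 => useful life (phase 2)
beta > 1 => wear-out (phase 3)
Since beta = 0.44, this is infant mortality (decreasing failure rate)
Phase = 1

1


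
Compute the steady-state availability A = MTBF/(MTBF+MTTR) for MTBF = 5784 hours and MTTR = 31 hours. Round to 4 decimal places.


MTBF = 5784
MTTR = 31
MTBF + MTTR = 5815
A = 5784 / 5815
A = 0.9947

0.9947


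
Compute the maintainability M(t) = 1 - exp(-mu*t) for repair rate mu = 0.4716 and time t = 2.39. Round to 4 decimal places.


mu = 0.4716, t = 2.39
mu * t = 0.4716 * 2.39 = 1.1271
exp(-1.1271) = 0.324
M(t) = 1 - 0.324
M(t) = 0.676

0.676


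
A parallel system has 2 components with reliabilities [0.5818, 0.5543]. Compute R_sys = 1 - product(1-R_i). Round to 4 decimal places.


Components: [0.5818, 0.5543]
(1 - 0.5818) = 0.4182, running product = 0.4182
(1 - 0.5543) = 0.4457, running product = 0.1864
Product of (1-R_i) = 0.1864
R_sys = 1 - 0.1864 = 0.8136

0.8136


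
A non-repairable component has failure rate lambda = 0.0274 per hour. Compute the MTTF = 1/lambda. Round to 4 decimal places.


lambda = 0.0274
MTTF = 1 / 0.0274
MTTF = 36.4964

36.4964


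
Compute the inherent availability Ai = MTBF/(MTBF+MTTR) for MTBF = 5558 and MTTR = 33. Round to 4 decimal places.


MTBF = 5558
MTTR = 33
MTBF + MTTR = 5591
Ai = 5558 / 5591
Ai = 0.9941

0.9941


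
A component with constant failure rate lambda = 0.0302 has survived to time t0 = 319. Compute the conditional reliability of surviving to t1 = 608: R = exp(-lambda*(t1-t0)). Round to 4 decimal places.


lambda = 0.0302
t0 = 319, t1 = 608
t1 - t0 = 289
lambda * (t1-t0) = 0.0302 * 289 = 8.7278
R = exp(-8.7278)
R = 0.0002

0.0002


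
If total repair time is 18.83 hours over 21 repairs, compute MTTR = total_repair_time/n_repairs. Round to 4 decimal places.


total_repair_time = 18.83
n_repairs = 21
MTTR = 18.83 / 21
MTTR = 0.8967

0.8967


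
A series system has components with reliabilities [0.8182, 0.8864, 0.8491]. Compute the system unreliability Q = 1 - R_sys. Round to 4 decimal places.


Components: [0.8182, 0.8864, 0.8491]
After component 1: product = 0.8182
After component 2: product = 0.7253
After component 3: product = 0.6158
R_sys = 0.6158
Q = 1 - 0.6158 = 0.3842

0.3842


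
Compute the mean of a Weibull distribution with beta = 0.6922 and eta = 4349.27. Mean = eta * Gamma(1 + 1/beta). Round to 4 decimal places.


beta = 0.6922, eta = 4349.27
1/beta = 1.4447
1 + 1/beta = 2.4447
Gamma(2.4447) = 1.2796
Mean = 4349.27 * 1.2796
Mean = 5565.2506

5565.2506


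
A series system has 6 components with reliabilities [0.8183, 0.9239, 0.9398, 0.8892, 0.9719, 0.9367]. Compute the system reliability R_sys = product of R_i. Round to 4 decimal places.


Components: [0.8183, 0.9239, 0.9398, 0.8892, 0.9719, 0.9367]
After component 1 (R=0.8183): product = 0.8183
After component 2 (R=0.9239): product = 0.756
After component 3 (R=0.9398): product = 0.7105
After component 4 (R=0.8892): product = 0.6318
After component 5 (R=0.9719): product = 0.614
After component 6 (R=0.9367): product = 0.5752
R_sys = 0.5752

0.5752


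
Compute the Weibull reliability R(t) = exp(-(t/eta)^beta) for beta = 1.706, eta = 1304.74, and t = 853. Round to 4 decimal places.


beta = 1.706, eta = 1304.74, t = 853
t/eta = 853 / 1304.74 = 0.6538
(t/eta)^beta = 0.6538^1.706 = 0.4843
R(t) = exp(-0.4843)
R(t) = 0.6161

0.6161


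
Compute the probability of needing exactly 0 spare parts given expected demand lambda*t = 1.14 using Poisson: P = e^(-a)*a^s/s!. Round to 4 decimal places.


a = 1.14, s = 0
e^(-a) = e^(-1.14) = 0.3198
a^s = 1.14^0 = 1.0
s! = 1
P = 0.3198 * 1.0 / 1
P = 0.3198

0.3198


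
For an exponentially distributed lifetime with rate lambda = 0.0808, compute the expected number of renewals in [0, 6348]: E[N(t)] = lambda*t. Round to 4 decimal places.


lambda = 0.0808
t = 6348
E[N(t)] = lambda * t
E[N(t)] = 0.0808 * 6348
E[N(t)] = 512.9184

512.9184


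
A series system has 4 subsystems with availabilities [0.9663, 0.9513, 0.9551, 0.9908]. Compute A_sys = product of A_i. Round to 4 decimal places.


Subsystems: [0.9663, 0.9513, 0.9551, 0.9908]
After subsystem 1 (A=0.9663): product = 0.9663
After subsystem 2 (A=0.9513): product = 0.9192
After subsystem 3 (A=0.9551): product = 0.878
After subsystem 4 (A=0.9908): product = 0.8699
A_sys = 0.8699

0.8699


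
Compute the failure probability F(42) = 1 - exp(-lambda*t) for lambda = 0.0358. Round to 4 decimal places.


lambda = 0.0358, t = 42
lambda * t = 1.5036
exp(-1.5036) = 0.2223
F(t) = 1 - 0.2223
F(t) = 0.7777

0.7777


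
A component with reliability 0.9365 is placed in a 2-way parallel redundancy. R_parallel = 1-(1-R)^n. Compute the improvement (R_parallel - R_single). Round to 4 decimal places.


R_single = 0.9365, n = 2
1 - R_single = 0.0635
(1 - R_single)^n = 0.0635^2 = 0.004
R_parallel = 1 - 0.004 = 0.996
Improvement = 0.996 - 0.9365
Improvement = 0.0595

0.0595


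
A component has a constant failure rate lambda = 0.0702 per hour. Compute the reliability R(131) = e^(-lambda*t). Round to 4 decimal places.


lambda = 0.0702
t = 131
lambda * t = 9.1962
R(t) = e^(-9.1962)
R(t) = 0.0001

0.0001


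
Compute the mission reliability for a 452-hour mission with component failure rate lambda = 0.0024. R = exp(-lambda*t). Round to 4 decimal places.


lambda = 0.0024
mission_time = 452
lambda * t = 0.0024 * 452 = 1.0848
R = exp(-1.0848)
R = 0.338

0.338


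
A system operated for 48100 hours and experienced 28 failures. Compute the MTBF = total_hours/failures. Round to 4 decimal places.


total_hours = 48100
failures = 28
MTBF = 48100 / 28
MTBF = 1717.8571

1717.8571


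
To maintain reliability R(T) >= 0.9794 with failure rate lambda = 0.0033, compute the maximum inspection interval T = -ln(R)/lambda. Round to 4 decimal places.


R_target = 0.9794
lambda = 0.0033
-ln(0.9794) = 0.0208
T = 0.0208 / 0.0033
T = 6.3076

6.3076


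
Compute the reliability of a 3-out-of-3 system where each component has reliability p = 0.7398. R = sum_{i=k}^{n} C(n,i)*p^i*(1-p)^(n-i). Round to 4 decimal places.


k = 3, n = 3, p = 0.7398
i=3: C(3,3)=1 * 0.7398^3 * 0.2602^0 = 0.4049
R = sum of terms = 0.4049

0.4049


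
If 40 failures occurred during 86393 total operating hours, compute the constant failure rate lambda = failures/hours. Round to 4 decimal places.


failures = 40
total_hours = 86393
lambda = 40 / 86393
lambda = 0.0005

0.0005


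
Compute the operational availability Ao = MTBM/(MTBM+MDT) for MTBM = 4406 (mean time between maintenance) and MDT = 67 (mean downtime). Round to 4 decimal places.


MTBM = 4406
MDT = 67
MTBM + MDT = 4473
Ao = 4406 / 4473
Ao = 0.985

0.985


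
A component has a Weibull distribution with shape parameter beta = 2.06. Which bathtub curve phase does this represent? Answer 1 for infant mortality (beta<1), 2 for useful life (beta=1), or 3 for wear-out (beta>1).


beta = 2.06
Compare beta to 1:
beta < 1 => infant mortality (phase 1)
beta = 1 => useful life (phase 2)
beta > 1 => wear-out (phase 3)
Since beta = 2.06, this is wear-out (increasing failure rate)
Phase = 3

3


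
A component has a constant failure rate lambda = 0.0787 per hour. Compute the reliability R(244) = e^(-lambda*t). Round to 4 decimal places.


lambda = 0.0787
t = 244
lambda * t = 19.2028
R(t) = e^(-19.2028)
R(t) = 0.0

0.0


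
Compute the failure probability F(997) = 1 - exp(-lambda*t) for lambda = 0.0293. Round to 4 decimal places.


lambda = 0.0293, t = 997
lambda * t = 29.2121
exp(-29.2121) = 0.0
F(t) = 1 - 0.0
F(t) = 1.0

1.0


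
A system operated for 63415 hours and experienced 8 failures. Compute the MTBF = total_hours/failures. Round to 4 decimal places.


total_hours = 63415
failures = 8
MTBF = 63415 / 8
MTBF = 7926.875

7926.875


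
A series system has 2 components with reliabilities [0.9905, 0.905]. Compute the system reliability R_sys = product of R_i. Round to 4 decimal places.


Components: [0.9905, 0.905]
After component 1 (R=0.9905): product = 0.9905
After component 2 (R=0.905): product = 0.8964
R_sys = 0.8964

0.8964


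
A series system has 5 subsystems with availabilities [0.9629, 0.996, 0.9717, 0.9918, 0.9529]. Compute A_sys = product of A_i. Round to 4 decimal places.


Subsystems: [0.9629, 0.996, 0.9717, 0.9918, 0.9529]
After subsystem 1 (A=0.9629): product = 0.9629
After subsystem 2 (A=0.996): product = 0.959
After subsystem 3 (A=0.9717): product = 0.9319
After subsystem 4 (A=0.9918): product = 0.9243
After subsystem 5 (A=0.9529): product = 0.8807
A_sys = 0.8807

0.8807


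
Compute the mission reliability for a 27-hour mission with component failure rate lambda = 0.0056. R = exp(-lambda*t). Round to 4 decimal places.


lambda = 0.0056
mission_time = 27
lambda * t = 0.0056 * 27 = 0.1512
R = exp(-0.1512)
R = 0.8597

0.8597


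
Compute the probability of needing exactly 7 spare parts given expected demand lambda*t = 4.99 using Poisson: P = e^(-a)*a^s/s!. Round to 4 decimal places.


a = 4.99, s = 7
e^(-a) = e^(-4.99) = 0.0068
a^s = 4.99^7 = 77037.7907
s! = 5040
P = 0.0068 * 77037.7907 / 5040
P = 0.104

0.104


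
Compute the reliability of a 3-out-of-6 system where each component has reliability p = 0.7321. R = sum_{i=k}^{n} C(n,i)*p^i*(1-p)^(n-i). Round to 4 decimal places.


k = 3, n = 6, p = 0.7321
i=3: C(6,3)=20 * 0.7321^3 * 0.2679^3 = 0.1509
i=4: C(6,4)=15 * 0.7321^4 * 0.2679^2 = 0.3093
i=5: C(6,5)=6 * 0.7321^5 * 0.2679^1 = 0.338
i=6: C(6,6)=1 * 0.7321^6 * 0.2679^0 = 0.154
R = sum of terms = 0.9522

0.9522


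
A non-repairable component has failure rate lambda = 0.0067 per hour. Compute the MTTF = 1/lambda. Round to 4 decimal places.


lambda = 0.0067
MTTF = 1 / 0.0067
MTTF = 149.2537

149.2537


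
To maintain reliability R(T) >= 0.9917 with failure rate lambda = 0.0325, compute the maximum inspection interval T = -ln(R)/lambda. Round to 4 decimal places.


R_target = 0.9917
lambda = 0.0325
-ln(0.9917) = 0.0083
T = 0.0083 / 0.0325
T = 0.2565

0.2565


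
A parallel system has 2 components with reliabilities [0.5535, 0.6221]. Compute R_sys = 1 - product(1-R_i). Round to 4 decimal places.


Components: [0.5535, 0.6221]
(1 - 0.5535) = 0.4465, running product = 0.4465
(1 - 0.6221) = 0.3779, running product = 0.1687
Product of (1-R_i) = 0.1687
R_sys = 1 - 0.1687 = 0.8313

0.8313


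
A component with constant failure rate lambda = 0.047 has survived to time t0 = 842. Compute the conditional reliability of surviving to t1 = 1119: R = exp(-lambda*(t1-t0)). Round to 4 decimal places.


lambda = 0.047
t0 = 842, t1 = 1119
t1 - t0 = 277
lambda * (t1-t0) = 0.047 * 277 = 13.019
R = exp(-13.019)
R = 0.0

0.0


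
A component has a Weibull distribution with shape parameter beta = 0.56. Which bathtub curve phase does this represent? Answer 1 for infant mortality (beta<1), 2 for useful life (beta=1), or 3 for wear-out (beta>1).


beta = 0.56
Compare beta to 1:
beta < 1 => infant mortality (phase 1)
beta = 1 => useful life (phase 2)
beta > 1 => wear-out (phase 3)
Since beta = 0.56, this is infant mortality (decreasing failure rate)
Phase = 1

1


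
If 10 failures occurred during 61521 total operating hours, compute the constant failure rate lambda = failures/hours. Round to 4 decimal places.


failures = 10
total_hours = 61521
lambda = 10 / 61521
lambda = 0.0002

0.0002


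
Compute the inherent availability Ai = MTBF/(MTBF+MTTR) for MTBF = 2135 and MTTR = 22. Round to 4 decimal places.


MTBF = 2135
MTTR = 22
MTBF + MTTR = 2157
Ai = 2135 / 2157
Ai = 0.9898

0.9898


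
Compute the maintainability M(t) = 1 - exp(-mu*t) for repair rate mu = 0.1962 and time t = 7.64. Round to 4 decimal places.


mu = 0.1962, t = 7.64
mu * t = 0.1962 * 7.64 = 1.499
exp(-1.499) = 0.2234
M(t) = 1 - 0.2234
M(t) = 0.7766

0.7766


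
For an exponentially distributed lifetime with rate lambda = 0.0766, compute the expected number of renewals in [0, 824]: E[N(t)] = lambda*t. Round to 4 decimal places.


lambda = 0.0766
t = 824
E[N(t)] = lambda * t
E[N(t)] = 0.0766 * 824
E[N(t)] = 63.1184

63.1184


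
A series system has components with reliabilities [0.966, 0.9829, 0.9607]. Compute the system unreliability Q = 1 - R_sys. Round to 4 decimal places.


Components: [0.966, 0.9829, 0.9607]
After component 1: product = 0.966
After component 2: product = 0.9495
After component 3: product = 0.9122
R_sys = 0.9122
Q = 1 - 0.9122 = 0.0878

0.0878


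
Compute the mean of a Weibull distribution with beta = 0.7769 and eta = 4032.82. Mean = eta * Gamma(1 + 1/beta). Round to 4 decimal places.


beta = 0.7769, eta = 4032.82
1/beta = 1.2872
1 + 1/beta = 2.2872
Gamma(2.2872) = 1.1578
Mean = 4032.82 * 1.1578
Mean = 4669.2561

4669.2561


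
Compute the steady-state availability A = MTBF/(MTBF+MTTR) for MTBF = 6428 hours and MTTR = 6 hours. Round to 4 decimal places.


MTBF = 6428
MTTR = 6
MTBF + MTTR = 6434
A = 6428 / 6434
A = 0.9991

0.9991


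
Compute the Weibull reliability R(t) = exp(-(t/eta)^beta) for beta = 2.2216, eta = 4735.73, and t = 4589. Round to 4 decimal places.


beta = 2.2216, eta = 4735.73, t = 4589
t/eta = 4589 / 4735.73 = 0.969
(t/eta)^beta = 0.969^2.2216 = 0.9325
R(t) = exp(-0.9325)
R(t) = 0.3936

0.3936


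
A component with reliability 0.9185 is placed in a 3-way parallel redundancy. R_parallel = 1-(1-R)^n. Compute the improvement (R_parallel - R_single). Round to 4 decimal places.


R_single = 0.9185, n = 3
1 - R_single = 0.0815
(1 - R_single)^n = 0.0815^3 = 0.0005
R_parallel = 1 - 0.0005 = 0.9995
Improvement = 0.9995 - 0.9185
Improvement = 0.081

0.081


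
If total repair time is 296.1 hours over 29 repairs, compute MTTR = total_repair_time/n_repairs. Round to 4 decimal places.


total_repair_time = 296.1
n_repairs = 29
MTTR = 296.1 / 29
MTTR = 10.2103

10.2103


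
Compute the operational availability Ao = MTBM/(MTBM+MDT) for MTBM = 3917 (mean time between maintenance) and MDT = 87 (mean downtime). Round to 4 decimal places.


MTBM = 3917
MDT = 87
MTBM + MDT = 4004
Ao = 3917 / 4004
Ao = 0.9783

0.9783


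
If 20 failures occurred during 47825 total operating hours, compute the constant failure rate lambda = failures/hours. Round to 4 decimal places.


failures = 20
total_hours = 47825
lambda = 20 / 47825
lambda = 0.0004

0.0004


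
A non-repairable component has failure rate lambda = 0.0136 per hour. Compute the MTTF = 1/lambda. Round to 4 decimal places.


lambda = 0.0136
MTTF = 1 / 0.0136
MTTF = 73.5294

73.5294


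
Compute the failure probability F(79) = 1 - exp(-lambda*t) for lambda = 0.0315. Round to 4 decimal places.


lambda = 0.0315, t = 79
lambda * t = 2.4885
exp(-2.4885) = 0.083
F(t) = 1 - 0.083
F(t) = 0.917

0.917


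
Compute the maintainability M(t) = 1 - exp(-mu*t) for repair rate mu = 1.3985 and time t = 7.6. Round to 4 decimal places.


mu = 1.3985, t = 7.6
mu * t = 1.3985 * 7.6 = 10.6286
exp(-10.6286) = 0.0
M(t) = 1 - 0.0
M(t) = 1.0

1.0


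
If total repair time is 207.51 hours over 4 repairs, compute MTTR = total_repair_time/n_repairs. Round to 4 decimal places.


total_repair_time = 207.51
n_repairs = 4
MTTR = 207.51 / 4
MTTR = 51.8775

51.8775


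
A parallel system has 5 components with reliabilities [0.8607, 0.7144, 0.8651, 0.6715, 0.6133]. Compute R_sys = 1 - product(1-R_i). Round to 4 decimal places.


Components: [0.8607, 0.7144, 0.8651, 0.6715, 0.6133]
(1 - 0.8607) = 0.1393, running product = 0.1393
(1 - 0.7144) = 0.2856, running product = 0.0398
(1 - 0.8651) = 0.1349, running product = 0.0054
(1 - 0.6715) = 0.3285, running product = 0.0018
(1 - 0.6133) = 0.3867, running product = 0.0007
Product of (1-R_i) = 0.0007
R_sys = 1 - 0.0007 = 0.9993

0.9993


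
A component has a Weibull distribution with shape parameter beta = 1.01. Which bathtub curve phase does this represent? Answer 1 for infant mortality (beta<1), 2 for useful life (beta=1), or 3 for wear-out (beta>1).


beta = 1.01
Compare beta to 1:
beta < 1 => infant mortality (phase 1)
beta = 1 => useful life (phase 2)
beta > 1 => wear-out (phase 3)
Since beta = 1.01, this is wear-out (increasing failure rate)
Phase = 3

3


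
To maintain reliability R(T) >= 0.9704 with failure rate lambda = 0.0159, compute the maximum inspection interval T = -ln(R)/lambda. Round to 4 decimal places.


R_target = 0.9704
lambda = 0.0159
-ln(0.9704) = 0.03
T = 0.03 / 0.0159
T = 1.8897

1.8897


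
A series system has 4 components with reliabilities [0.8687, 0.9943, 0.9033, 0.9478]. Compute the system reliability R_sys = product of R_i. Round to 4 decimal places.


Components: [0.8687, 0.9943, 0.9033, 0.9478]
After component 1 (R=0.8687): product = 0.8687
After component 2 (R=0.9943): product = 0.8637
After component 3 (R=0.9033): product = 0.7802
After component 4 (R=0.9478): product = 0.7395
R_sys = 0.7395

0.7395


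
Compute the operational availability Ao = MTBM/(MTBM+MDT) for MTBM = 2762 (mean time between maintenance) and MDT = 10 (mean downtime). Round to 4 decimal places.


MTBM = 2762
MDT = 10
MTBM + MDT = 2772
Ao = 2762 / 2772
Ao = 0.9964

0.9964


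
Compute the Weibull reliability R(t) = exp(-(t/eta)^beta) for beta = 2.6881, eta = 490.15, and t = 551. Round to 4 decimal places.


beta = 2.6881, eta = 490.15, t = 551
t/eta = 551 / 490.15 = 1.1241
(t/eta)^beta = 1.1241^2.6881 = 1.3697
R(t) = exp(-1.3697)
R(t) = 0.2542

0.2542


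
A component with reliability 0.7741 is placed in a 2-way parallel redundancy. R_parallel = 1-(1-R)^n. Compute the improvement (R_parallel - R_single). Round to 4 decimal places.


R_single = 0.7741, n = 2
1 - R_single = 0.2259
(1 - R_single)^n = 0.2259^2 = 0.051
R_parallel = 1 - 0.051 = 0.949
Improvement = 0.949 - 0.7741
Improvement = 0.1749

0.1749


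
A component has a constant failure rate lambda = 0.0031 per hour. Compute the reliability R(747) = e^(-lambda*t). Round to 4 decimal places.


lambda = 0.0031
t = 747
lambda * t = 2.3157
R(t) = e^(-2.3157)
R(t) = 0.0987

0.0987


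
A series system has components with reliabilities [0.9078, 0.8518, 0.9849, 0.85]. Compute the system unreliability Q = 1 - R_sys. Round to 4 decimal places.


Components: [0.9078, 0.8518, 0.9849, 0.85]
After component 1: product = 0.9078
After component 2: product = 0.7733
After component 3: product = 0.7616
After component 4: product = 0.6473
R_sys = 0.6473
Q = 1 - 0.6473 = 0.3527

0.3527


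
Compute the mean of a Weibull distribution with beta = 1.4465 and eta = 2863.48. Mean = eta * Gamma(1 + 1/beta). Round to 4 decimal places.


beta = 1.4465, eta = 2863.48
1/beta = 0.6913
1 + 1/beta = 1.6913
Gamma(1.6913) = 0.907
Mean = 2863.48 * 0.907
Mean = 2597.243

2597.243


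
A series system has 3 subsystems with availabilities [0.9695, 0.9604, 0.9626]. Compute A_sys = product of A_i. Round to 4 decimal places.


Subsystems: [0.9695, 0.9604, 0.9626]
After subsystem 1 (A=0.9695): product = 0.9695
After subsystem 2 (A=0.9604): product = 0.9311
After subsystem 3 (A=0.9626): product = 0.8963
A_sys = 0.8963

0.8963


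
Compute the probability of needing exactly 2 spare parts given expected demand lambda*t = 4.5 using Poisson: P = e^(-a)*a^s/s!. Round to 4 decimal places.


a = 4.5, s = 2
e^(-a) = e^(-4.5) = 0.0111
a^s = 4.5^2 = 20.25
s! = 2
P = 0.0111 * 20.25 / 2
P = 0.1125

0.1125


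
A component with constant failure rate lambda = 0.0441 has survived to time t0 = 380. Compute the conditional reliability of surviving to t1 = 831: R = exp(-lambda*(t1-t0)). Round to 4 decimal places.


lambda = 0.0441
t0 = 380, t1 = 831
t1 - t0 = 451
lambda * (t1-t0) = 0.0441 * 451 = 19.8891
R = exp(-19.8891)
R = 0.0

0.0


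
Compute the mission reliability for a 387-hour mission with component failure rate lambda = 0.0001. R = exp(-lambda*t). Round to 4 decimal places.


lambda = 0.0001
mission_time = 387
lambda * t = 0.0001 * 387 = 0.0387
R = exp(-0.0387)
R = 0.962

0.962


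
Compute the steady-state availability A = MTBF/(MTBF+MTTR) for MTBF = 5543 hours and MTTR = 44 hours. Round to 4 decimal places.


MTBF = 5543
MTTR = 44
MTBF + MTTR = 5587
A = 5543 / 5587
A = 0.9921

0.9921


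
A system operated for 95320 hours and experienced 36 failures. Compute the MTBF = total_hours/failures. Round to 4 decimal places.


total_hours = 95320
failures = 36
MTBF = 95320 / 36
MTBF = 2647.7778

2647.7778


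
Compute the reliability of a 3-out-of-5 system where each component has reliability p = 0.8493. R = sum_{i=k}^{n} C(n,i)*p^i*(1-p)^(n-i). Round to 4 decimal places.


k = 3, n = 5, p = 0.8493
i=3: C(5,3)=10 * 0.8493^3 * 0.1507^2 = 0.1391
i=4: C(5,4)=5 * 0.8493^4 * 0.1507^1 = 0.392
i=5: C(5,5)=1 * 0.8493^5 * 0.1507^0 = 0.4419
R = sum of terms = 0.973

0.973


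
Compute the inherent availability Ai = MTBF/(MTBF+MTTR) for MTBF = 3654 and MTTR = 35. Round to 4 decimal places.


MTBF = 3654
MTTR = 35
MTBF + MTTR = 3689
Ai = 3654 / 3689
Ai = 0.9905

0.9905


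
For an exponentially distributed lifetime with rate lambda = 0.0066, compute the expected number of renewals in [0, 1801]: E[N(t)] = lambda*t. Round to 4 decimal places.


lambda = 0.0066
t = 1801
E[N(t)] = lambda * t
E[N(t)] = 0.0066 * 1801
E[N(t)] = 11.8866

11.8866


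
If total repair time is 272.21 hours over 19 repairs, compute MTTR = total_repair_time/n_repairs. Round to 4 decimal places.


total_repair_time = 272.21
n_repairs = 19
MTTR = 272.21 / 19
MTTR = 14.3268

14.3268


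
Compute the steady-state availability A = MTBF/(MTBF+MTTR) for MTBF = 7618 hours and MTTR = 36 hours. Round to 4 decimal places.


MTBF = 7618
MTTR = 36
MTBF + MTTR = 7654
A = 7618 / 7654
A = 0.9953

0.9953


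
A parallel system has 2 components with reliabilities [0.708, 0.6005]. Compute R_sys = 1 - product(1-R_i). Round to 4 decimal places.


Components: [0.708, 0.6005]
(1 - 0.708) = 0.292, running product = 0.292
(1 - 0.6005) = 0.3995, running product = 0.1167
Product of (1-R_i) = 0.1167
R_sys = 1 - 0.1167 = 0.8833

0.8833


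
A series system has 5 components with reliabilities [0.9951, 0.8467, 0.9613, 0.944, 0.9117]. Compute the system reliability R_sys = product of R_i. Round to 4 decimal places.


Components: [0.9951, 0.8467, 0.9613, 0.944, 0.9117]
After component 1 (R=0.9951): product = 0.9951
After component 2 (R=0.8467): product = 0.8426
After component 3 (R=0.9613): product = 0.8099
After component 4 (R=0.944): product = 0.7646
After component 5 (R=0.9117): product = 0.6971
R_sys = 0.6971

0.6971


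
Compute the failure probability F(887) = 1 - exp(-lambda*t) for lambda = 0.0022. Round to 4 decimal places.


lambda = 0.0022, t = 887
lambda * t = 1.9514
exp(-1.9514) = 0.1421
F(t) = 1 - 0.1421
F(t) = 0.8579

0.8579


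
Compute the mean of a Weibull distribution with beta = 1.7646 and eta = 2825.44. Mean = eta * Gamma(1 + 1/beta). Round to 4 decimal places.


beta = 1.7646, eta = 2825.44
1/beta = 0.5667
1 + 1/beta = 1.5667
Gamma(1.5667) = 0.8902
Mean = 2825.44 * 0.8902
Mean = 2515.2077

2515.2077


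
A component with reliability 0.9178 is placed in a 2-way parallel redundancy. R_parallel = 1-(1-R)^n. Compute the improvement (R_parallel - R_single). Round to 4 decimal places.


R_single = 0.9178, n = 2
1 - R_single = 0.0822
(1 - R_single)^n = 0.0822^2 = 0.0068
R_parallel = 1 - 0.0068 = 0.9932
Improvement = 0.9932 - 0.9178
Improvement = 0.0754

0.0754


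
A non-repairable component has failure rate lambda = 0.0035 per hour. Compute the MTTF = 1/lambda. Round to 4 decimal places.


lambda = 0.0035
MTTF = 1 / 0.0035
MTTF = 285.7143

285.7143


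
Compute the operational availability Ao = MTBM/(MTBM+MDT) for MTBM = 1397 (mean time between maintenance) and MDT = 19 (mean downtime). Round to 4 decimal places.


MTBM = 1397
MDT = 19
MTBM + MDT = 1416
Ao = 1397 / 1416
Ao = 0.9866

0.9866


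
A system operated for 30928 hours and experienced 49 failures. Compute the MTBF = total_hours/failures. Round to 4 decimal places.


total_hours = 30928
failures = 49
MTBF = 30928 / 49
MTBF = 631.1837

631.1837


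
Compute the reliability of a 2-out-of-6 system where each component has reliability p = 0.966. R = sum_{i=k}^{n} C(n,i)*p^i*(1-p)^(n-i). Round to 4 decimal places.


k = 2, n = 6, p = 0.966
i=2: C(6,2)=15 * 0.966^2 * 0.034^4 = 0.0
i=3: C(6,3)=20 * 0.966^3 * 0.034^3 = 0.0007
i=4: C(6,4)=15 * 0.966^4 * 0.034^2 = 0.0151
i=5: C(6,5)=6 * 0.966^5 * 0.034^1 = 0.1716
i=6: C(6,6)=1 * 0.966^6 * 0.034^0 = 0.8126
R = sum of terms = 1.0

1.0


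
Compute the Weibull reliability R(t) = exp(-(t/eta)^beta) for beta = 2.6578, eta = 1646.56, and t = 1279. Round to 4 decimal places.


beta = 2.6578, eta = 1646.56, t = 1279
t/eta = 1279 / 1646.56 = 0.7768
(t/eta)^beta = 0.7768^2.6578 = 0.511
R(t) = exp(-0.511)
R(t) = 0.5999

0.5999


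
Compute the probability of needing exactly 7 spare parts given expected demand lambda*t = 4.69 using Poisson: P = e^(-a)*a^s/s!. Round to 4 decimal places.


a = 4.69, s = 7
e^(-a) = e^(-4.69) = 0.0092
a^s = 4.69^7 = 49912.5662
s! = 5040
P = 0.0092 * 49912.5662 / 5040
P = 0.091

0.091


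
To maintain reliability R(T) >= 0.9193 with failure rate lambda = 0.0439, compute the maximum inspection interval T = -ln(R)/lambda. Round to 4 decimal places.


R_target = 0.9193
lambda = 0.0439
-ln(0.9193) = 0.0841
T = 0.0841 / 0.0439
T = 1.9167

1.9167


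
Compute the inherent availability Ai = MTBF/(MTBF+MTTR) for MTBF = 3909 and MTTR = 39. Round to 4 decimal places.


MTBF = 3909
MTTR = 39
MTBF + MTTR = 3948
Ai = 3909 / 3948
Ai = 0.9901

0.9901


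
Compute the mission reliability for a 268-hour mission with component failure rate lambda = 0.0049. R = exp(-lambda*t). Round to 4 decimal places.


lambda = 0.0049
mission_time = 268
lambda * t = 0.0049 * 268 = 1.3132
R = exp(-1.3132)
R = 0.269

0.269


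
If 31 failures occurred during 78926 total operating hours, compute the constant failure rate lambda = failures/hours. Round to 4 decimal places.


failures = 31
total_hours = 78926
lambda = 31 / 78926
lambda = 0.0004

0.0004


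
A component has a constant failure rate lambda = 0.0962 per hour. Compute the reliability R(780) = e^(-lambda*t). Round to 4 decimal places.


lambda = 0.0962
t = 780
lambda * t = 75.036
R(t) = e^(-75.036)
R(t) = 0.0

0.0


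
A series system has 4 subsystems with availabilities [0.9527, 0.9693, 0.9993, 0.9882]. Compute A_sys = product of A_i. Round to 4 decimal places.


Subsystems: [0.9527, 0.9693, 0.9993, 0.9882]
After subsystem 1 (A=0.9527): product = 0.9527
After subsystem 2 (A=0.9693): product = 0.9235
After subsystem 3 (A=0.9993): product = 0.9228
After subsystem 4 (A=0.9882): product = 0.9119
A_sys = 0.9119

0.9119


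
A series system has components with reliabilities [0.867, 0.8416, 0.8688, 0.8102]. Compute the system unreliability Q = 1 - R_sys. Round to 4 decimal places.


Components: [0.867, 0.8416, 0.8688, 0.8102]
After component 1: product = 0.867
After component 2: product = 0.7297
After component 3: product = 0.6339
After component 4: product = 0.5136
R_sys = 0.5136
Q = 1 - 0.5136 = 0.4864

0.4864


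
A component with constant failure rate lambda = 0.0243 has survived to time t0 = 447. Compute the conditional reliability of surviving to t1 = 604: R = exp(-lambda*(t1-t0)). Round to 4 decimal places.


lambda = 0.0243
t0 = 447, t1 = 604
t1 - t0 = 157
lambda * (t1-t0) = 0.0243 * 157 = 3.8151
R = exp(-3.8151)
R = 0.022

0.022


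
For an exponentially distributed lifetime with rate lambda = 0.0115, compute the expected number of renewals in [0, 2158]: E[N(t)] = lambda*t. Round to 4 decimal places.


lambda = 0.0115
t = 2158
E[N(t)] = lambda * t
E[N(t)] = 0.0115 * 2158
E[N(t)] = 24.817

24.817


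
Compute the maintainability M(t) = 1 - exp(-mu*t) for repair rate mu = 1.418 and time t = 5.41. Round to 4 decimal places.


mu = 1.418, t = 5.41
mu * t = 1.418 * 5.41 = 7.6714
exp(-7.6714) = 0.0005
M(t) = 1 - 0.0005
M(t) = 0.9995

0.9995


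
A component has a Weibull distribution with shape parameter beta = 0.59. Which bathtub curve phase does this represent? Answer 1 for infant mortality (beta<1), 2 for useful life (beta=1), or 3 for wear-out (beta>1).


beta = 0.59
Compare beta to 1:
beta < 1 => infant mortality (phase 1)
beta = 1 => useful life (phase 2)
beta > 1 => wear-out (phase 3)
Since beta = 0.59, this is infant mortality (decreasing failure rate)
Phase = 1

1


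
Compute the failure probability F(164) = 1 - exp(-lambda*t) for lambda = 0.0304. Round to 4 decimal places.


lambda = 0.0304, t = 164
lambda * t = 4.9856
exp(-4.9856) = 0.0068
F(t) = 1 - 0.0068
F(t) = 0.9932

0.9932


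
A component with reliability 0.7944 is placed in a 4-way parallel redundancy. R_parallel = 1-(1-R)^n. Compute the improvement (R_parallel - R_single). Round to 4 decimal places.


R_single = 0.7944, n = 4
1 - R_single = 0.2056
(1 - R_single)^n = 0.2056^4 = 0.0018
R_parallel = 1 - 0.0018 = 0.9982
Improvement = 0.9982 - 0.7944
Improvement = 0.2038

0.2038


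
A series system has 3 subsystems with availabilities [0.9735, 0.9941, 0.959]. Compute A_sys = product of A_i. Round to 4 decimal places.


Subsystems: [0.9735, 0.9941, 0.959]
After subsystem 1 (A=0.9735): product = 0.9735
After subsystem 2 (A=0.9941): product = 0.9678
After subsystem 3 (A=0.959): product = 0.9281
A_sys = 0.9281

0.9281
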